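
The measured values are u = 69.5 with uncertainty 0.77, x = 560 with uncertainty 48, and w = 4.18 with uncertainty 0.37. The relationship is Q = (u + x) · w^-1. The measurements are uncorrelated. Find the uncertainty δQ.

17.6

Let h = u + x = 630. δh = √(δu² + δx²) = √(0.593 + 2300) = 48.0, so δh/h = 0.0763.
Q is then a monomial in h, w:
δQ/Q = √((δh/h)² + (-1·δw/w)²) = √(0.00582 + 0.00784) = 0.117
Q = 151, so δQ = 0.117 × 151 = 17.6.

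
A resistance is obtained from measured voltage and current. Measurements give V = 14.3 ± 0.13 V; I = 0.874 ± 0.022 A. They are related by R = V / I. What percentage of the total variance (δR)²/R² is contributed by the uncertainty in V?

(δR/R)² = (1·δV/V)² + (-1·δI/I)²
  V term: (1×0.00909)² = 8.26e-05
  I term: (-1×0.0252)² = 0.000634
Total = 0.000716. Share from V = 8.26e-05/0.000716 = 0.115.

11.5%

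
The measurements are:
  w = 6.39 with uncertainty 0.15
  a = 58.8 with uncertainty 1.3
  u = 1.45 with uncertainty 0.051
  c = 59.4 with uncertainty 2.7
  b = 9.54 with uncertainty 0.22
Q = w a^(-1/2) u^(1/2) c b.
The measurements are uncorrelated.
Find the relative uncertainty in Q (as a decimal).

0.0598

Q is a product of powers, so relative uncertainties combine in quadrature:
  (1·δw/w)² = (1×0.0235)² = 0.000551;  (−½·δa/a)² = (-0.5×0.0221)² = 0.000122;  (½·δu/u)² = (0.5×0.0352)² = 0.000309;  (1·δc/c)² = (1×0.0455)² = 0.00207;  (1·δb/b)² = (1×0.0231)² = 0.000532
δQ/Q = √(0.00358) = 0.0598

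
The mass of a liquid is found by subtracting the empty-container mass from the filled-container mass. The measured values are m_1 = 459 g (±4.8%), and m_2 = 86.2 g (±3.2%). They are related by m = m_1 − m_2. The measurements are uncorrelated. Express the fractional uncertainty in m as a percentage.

5.96%

Each term contributes (cᵢ δxᵢ)² to (δm)²:
  (δm_1)² = 485;  (δm_2)² = 7.61
δm = √(493) = 22.2 g
m = 373 g, so δm/m = 22.2/373 = 0.0596.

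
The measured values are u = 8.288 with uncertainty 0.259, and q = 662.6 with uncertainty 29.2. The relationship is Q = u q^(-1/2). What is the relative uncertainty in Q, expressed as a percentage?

3.82%

Products/powers → add relative errors in quadrature, weighted by exponent:
  (1·δu/u)² = (1×0.0312)² = 0.000977;  (−½·δq/q)² = (-0.5×0.0441)² = 0.000486
δQ/Q = √(0.00146) = 0.0382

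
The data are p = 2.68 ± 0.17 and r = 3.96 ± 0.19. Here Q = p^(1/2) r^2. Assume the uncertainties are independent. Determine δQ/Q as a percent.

Since Q is a product/quotient, work with relative uncertainties:
  (½·δp/p)² = (0.5×0.0634)² = 0.00101;  (2·δr/r)² = (2×0.0480)² = 0.00921
δQ/Q = √(0.0102) = 0.101

10.1%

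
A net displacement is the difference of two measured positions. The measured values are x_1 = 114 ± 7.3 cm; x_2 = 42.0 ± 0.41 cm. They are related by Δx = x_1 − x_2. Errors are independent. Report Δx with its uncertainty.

72.0 ± 7.31 cm

Δx is a linear combination, so absolute uncertainties add in quadrature:
  (δx_1)² = 53.3;  (δx_2)² = 0.168
δΔx = √(53.5) = 7.31 cm
Δx = 72.0 cm.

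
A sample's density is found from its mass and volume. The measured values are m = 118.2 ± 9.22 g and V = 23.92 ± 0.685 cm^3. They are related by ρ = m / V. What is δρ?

0.411 g/cm^3

Products/powers → add relative errors in quadrature, weighted by exponent:
  (1·δm/m)² = (1×0.0780)² = 0.00608;  (-1·δV/V)² = (-1×0.0286)² = 0.000820
δρ/ρ = √(0.00690) = 0.0831
ρ = 4.941 g/cm^3, so δρ = 0.0831 × 4.941 = 0.411 g/cm^3.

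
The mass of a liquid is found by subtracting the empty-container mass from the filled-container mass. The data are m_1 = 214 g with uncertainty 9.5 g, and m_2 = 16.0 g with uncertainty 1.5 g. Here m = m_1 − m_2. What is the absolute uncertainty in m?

9.62 g

m is a linear combination, so absolute uncertainties add in quadrature:
  (δm_1)² = 90.2;  (δm_2)² = 2.25
δm = √(92.5) = 9.62 g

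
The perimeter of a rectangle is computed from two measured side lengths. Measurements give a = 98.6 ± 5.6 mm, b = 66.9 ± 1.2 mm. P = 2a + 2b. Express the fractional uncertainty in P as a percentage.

P is a linear combination, so absolute uncertainties add in quadrature:
  (2·δa)² = 125;  (2·δb)² = 5.76
δP = √(131) = 11.5 mm
P = 331 mm, so δP/P = 11.5/331 = 0.0346.

3.46%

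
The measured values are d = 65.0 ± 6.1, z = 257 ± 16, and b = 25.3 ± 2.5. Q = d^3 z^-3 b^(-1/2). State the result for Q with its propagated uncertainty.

0.00322 ± 0.00110

Relative error in a monomial: (δQ/Q)² = Σ (nᵢ · δxᵢ/xᵢ)².
  (3·δd/d)² = (3×0.0938)² = 0.0793;  (-3·δz/z)² = (-3×0.0623)² = 0.0349;  (−½·δb/b)² = (-0.5×0.0988)² = 0.00244
δQ/Q = √(0.117) = 0.341
Q = 0.00322, so δQ = 0.341 × 0.00322 = 0.00110.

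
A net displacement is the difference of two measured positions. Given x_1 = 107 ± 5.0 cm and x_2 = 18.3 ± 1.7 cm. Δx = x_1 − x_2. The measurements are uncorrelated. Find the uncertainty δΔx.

5.28 cm

Sums and differences: (δΔx)² = Σ (cᵢ δxᵢ)².
  (δx_1)² = 25.0;  (δx_2)² = 2.89
δΔx = √(27.9) = 5.28 cm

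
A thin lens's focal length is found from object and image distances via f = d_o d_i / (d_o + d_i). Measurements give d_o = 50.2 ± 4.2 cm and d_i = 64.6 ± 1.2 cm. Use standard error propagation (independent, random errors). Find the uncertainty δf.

1.35 cm

∂f/∂d_o = (d_i/(d_o+d_i))² = 0.317;  ∂f/∂d_i = (d_o/(d_o+d_i))² = 0.191
δf = √((∂f/∂d_o · δd_o)² + (∂f/∂d_i · δd_i)²) = √(1.77 + 0.0527) = 1.35 cm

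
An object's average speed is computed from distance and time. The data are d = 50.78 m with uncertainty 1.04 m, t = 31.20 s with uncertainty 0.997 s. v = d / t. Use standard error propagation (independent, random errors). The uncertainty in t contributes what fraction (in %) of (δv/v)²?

(δv/v)² = (1·δd/d)² + (-1·δt/t)²
  d term: (1×0.0205)² = 0.000419
  t term: (-1×0.0320)² = 0.00102
Total = 0.00144. Share from t = 0.00102/0.00144 = 0.709.

70.9%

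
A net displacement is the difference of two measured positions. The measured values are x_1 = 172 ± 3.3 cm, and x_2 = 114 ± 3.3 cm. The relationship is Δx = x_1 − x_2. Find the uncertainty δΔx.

For a sum/difference, combine absolute errors in quadrature:
  (δx_1)² = 10.9;  (δx_2)² = 10.9
δΔx = √(21.8) = 4.67 cm

4.67 cm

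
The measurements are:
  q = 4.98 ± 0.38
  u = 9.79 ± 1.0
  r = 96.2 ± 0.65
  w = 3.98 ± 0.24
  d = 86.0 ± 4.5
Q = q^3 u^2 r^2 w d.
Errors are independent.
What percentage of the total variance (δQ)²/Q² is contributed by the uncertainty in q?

52.0%

(δQ/Q)² = (3·δq/q)² + (2·δu/u)² + (2·δr/r)² + (1·δw/w)² + (1·δd/d)²
  q term: (3×0.0763)² = 0.0524
  u term: (2×0.102)² = 0.0417
  r term: (2×0.00676)² = 0.000183
  w term: (1×0.0603)² = 0.00364
  d term: (1×0.0523)² = 0.00274
Total = 0.101. Share from q = 0.0524/0.101 = 0.520.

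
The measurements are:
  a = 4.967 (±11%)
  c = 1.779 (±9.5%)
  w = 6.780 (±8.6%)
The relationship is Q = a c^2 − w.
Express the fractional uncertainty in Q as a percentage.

Let p = a·c^2 = 15.72. δp/p = √((1·δa/a)² + (2·δc/c)²) = √(0.0121 + 0.0361) = 0.220, so δp = 3.45.
Q = p − w: δQ = √(δp² + δw²) = √(11.9 + 0.340) = 3.50
Q = 8.940, so δQ/Q = 3.50/8.940 = 0.392.

39.2%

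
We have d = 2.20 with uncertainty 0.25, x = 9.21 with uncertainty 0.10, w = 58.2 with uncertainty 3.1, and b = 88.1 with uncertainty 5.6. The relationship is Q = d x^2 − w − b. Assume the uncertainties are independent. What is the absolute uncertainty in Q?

22.5

Let p = d·x^2 = 187. δp/p = √((1·δd/d)² + (2·δx/x)²) = √(0.0129 + 0.000472) = 0.116, so δp = 21.6.
Q = p − w − b: δQ = √(δp² + δw² + δb²) = √(466 + 9.61 + 31.4) = 22.5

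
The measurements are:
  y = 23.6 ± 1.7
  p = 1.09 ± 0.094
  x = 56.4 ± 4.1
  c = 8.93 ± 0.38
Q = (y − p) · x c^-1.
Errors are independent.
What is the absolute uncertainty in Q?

16.1

Let u = y − p = 22.5. δu = √(δy² + δp²) = √(2.89 + 0.00884) = 1.70, so δu/u = 0.0756.
Q is then a monomial in u, x, c:
δQ/Q = √((δu/u)² + (1·δx/x)² + (-1·δc/c)²) = √(0.00572 + 0.00528 + 0.00181) = 0.113
Q = 142, so δQ = 0.113 × 142 = 16.1.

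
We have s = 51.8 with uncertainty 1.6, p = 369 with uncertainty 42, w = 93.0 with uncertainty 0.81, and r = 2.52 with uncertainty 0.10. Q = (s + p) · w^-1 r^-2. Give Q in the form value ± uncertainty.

Let u = s + p = 421. δu = √(δs² + δp²) = √(2.56 + 1760) = 42.0, so δu/u = 0.0999.
Q is then a monomial in u, w, r:
δQ/Q = √((δu/u)² + (-1·δw/w)² + (-2·δr/r)²) = √(0.00998 + 7.59e-05 + 0.00630) = 0.128
Q = 0.713, so δQ = 0.128 × 0.713 = 0.0911.

0.713 ± 0.0911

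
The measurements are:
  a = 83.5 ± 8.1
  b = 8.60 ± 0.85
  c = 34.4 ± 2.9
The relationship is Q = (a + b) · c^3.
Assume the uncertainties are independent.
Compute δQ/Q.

0.268

Let u = a + b = 92.1. δu = √(δa² + δb²) = √(65.6 + 0.722) = 8.14, so δu/u = 0.0884.
Q is then a monomial in u, c:
δQ/Q = √((δu/u)² + (3·δc/c)²) = √(0.00782 + 0.0640) = 0.268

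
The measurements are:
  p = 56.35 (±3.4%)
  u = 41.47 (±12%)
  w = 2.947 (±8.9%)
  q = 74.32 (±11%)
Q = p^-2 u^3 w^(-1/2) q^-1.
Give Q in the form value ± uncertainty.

For a monomial Q ∝ p^-2, u^3, w^(-1/2), q^-1, fractional errors add in quadrature:
  (-2·δp/p)² = (-2×0.0340)² = 0.00462;  (3·δu/u)² = (3×0.120)² = 0.130;  (−½·δw/w)² = (-0.5×0.0890)² = 0.00198;  (-1·δq/q)² = (-1×0.110)² = 0.0121
δQ/Q = √(0.148) = 0.385
Q = 0.1760, so δQ = 0.385 × 0.1760 = 0.0678.

0.1760 ± 0.0678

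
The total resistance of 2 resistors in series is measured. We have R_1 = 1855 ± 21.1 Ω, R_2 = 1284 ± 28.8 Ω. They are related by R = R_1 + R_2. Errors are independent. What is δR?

35.7 Ω

For a sum/difference, combine absolute errors in quadrature:
  (δR_1)² = 445;  (δR_2)² = 829
δR = √(1270) = 35.7 Ω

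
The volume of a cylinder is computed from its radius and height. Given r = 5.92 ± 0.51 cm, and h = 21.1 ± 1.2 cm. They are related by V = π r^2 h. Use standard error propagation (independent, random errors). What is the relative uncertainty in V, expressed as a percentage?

Since V is a product/quotient, work with relative uncertainties:
  (2·δr/r)² = (2×0.0861)² = 0.0297;  (1·δh/h)² = (1×0.0569)² = 0.00323
δV/V = √(0.0329) = 0.181

18.1%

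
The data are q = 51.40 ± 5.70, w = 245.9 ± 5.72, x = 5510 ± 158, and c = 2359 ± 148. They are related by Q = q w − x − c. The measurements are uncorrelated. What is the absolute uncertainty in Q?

1450

Let p = q·w = 12640. δp/p = √((1·δq/q)² + (1·δw/w)²) = √(0.0123 + 0.000541) = 0.113, so δp = 1430.
Q = p − x − c: δQ = √(δp² + δx² + δc²) = √(2.05e+06 + 25000 + 21900) = 1450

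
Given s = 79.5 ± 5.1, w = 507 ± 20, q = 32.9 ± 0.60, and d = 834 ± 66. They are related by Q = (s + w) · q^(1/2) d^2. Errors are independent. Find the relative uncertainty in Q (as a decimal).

Let u = s + w = 586. δu = √(δs² + δw²) = √(26.0 + 400) = 20.6, so δu/u = 0.0352.
Q is then a monomial in u, q, d:
δQ/Q = √((δu/u)² + (½·δq/q)² + (2·δd/d)²) = √(0.00124 + 8.31e-05 + 0.0251) = 0.162

0.162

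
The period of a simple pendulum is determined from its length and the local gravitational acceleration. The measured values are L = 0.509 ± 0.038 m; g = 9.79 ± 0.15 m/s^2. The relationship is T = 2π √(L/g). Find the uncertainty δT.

Products/powers → add relative errors in quadrature, weighted by exponent:
  (½·δL/L)² = (0.5×0.0747)² = 0.00139;  (−½·δg/g)² = (-0.5×0.0153)² = 5.87e-05
δT/T = √(0.00145) = 0.0381
T = 1.43 s, so δT = 0.0381 × 1.43 = 0.0546 s.

0.0546 s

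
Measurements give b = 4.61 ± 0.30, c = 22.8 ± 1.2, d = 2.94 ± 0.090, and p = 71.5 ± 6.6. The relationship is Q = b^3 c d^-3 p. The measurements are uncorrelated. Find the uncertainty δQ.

1510

Q is a product of powers, so relative uncertainties combine in quadrature:
  (3·δb/b)² = (3×0.0651)² = 0.0381;  (1·δc/c)² = (1×0.0526)² = 0.00277;  (-3·δd/d)² = (-3×0.0306)² = 0.00843;  (1·δp/p)² = (1×0.0923)² = 0.00852
δQ/Q = √(0.0578) = 0.240
Q = 6280, so δQ = 0.240 × 6280 = 1510.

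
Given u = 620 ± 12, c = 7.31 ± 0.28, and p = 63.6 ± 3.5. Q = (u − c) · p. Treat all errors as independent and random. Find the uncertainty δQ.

2280

Let w = u − c = 613. δw = √(δu² + δc²) = √(144 + 0.0784) = 12.0, so δw/w = 0.0196.
Q is then a monomial in w, p:
δQ/Q = √((δw/w)² + (1·δp/p)²) = √(0.000384 + 0.00303) = 0.0584
Q = 39000, so δQ = 0.0584 × 39000 = 2280.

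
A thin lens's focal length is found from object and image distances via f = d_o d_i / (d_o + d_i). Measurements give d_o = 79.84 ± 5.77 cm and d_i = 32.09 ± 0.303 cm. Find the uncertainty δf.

∂f/∂d_o = (d_i/(d_o+d_i))² = 0.0822;  ∂f/∂d_i = (d_o/(d_o+d_i))² = 0.509
δf = √((∂f/∂d_o · δd_o)² + (∂f/∂d_i · δd_i)²) = √(0.225 + 0.0238) = 0.499 cm

0.499 cm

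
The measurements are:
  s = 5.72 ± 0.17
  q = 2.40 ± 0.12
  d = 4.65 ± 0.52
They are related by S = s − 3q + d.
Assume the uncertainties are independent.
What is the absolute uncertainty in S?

0.655

S is a linear combination, so absolute uncertainties add in quadrature:
  (δs)² = 0.0289;  (3·δq)² = 0.130;  (δd)² = 0.270
δS = √(0.429) = 0.655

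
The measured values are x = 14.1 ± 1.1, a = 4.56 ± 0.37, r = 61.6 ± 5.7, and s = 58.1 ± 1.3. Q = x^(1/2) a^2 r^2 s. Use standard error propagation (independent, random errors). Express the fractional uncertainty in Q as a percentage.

Relative error in a monomial: (δQ/Q)² = Σ (nᵢ · δxᵢ/xᵢ)².
  (½·δx/x)² = (0.5×0.0780)² = 0.00152;  (2·δa/a)² = (2×0.0811)² = 0.0263;  (2·δr/r)² = (2×0.0925)² = 0.0342;  (1·δs/s)² = (1×0.0224)² = 0.000501
δQ/Q = √(0.0626) = 0.250

25.0%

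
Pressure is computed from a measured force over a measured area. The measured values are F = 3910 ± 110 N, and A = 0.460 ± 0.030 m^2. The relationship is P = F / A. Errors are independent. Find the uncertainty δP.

Products/powers → add relative errors in quadrature, weighted by exponent:
  (1·δF/F)² = (1×0.0281)² = 0.000791;  (-1·δA/A)² = (-1×0.0652)² = 0.00425
δP/P = √(0.00504) = 0.0710
P = 8500 Pa, so δP = 0.0710 × 8500 = 604 Pa.

604 Pa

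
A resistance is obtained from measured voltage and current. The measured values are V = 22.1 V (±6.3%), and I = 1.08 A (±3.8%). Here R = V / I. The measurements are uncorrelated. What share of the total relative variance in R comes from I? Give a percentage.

26.7%

(δR/R)² = (1·δV/V)² + (-1·δI/I)²
  V term: (1×0.0630)² = 0.00397
  I term: (-1×0.0380)² = 0.00144
Total = 0.00541. Share from I = 0.00144/0.00541 = 0.267.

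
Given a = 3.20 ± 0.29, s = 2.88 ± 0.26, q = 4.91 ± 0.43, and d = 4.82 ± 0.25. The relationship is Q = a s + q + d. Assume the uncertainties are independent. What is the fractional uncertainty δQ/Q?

Let p = a·s = 9.22. δp/p = √((1·δa/a)² + (1·δs/s)²) = √(0.00821 + 0.00815) = 0.128, so δp = 1.18.
Q = p + q + d: δQ = √(δp² + δq² + δd²) = √(1.39 + 0.185 + 0.0625) = 1.28
Q = 18.9, so δQ/Q = 1.28/18.9 = 0.0675.

0.0675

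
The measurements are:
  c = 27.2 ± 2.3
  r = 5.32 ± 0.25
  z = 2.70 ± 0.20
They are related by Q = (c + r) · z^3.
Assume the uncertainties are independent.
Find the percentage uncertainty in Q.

Let u = c + r = 32.5. δu = √(δc² + δr²) = √(5.29 + 0.0625) = 2.31, so δu/u = 0.0711.
Q is then a monomial in u, z:
δQ/Q = √((δu/u)² + (3·δz/z)²) = √(0.00506 + 0.0494) = 0.233

23.3%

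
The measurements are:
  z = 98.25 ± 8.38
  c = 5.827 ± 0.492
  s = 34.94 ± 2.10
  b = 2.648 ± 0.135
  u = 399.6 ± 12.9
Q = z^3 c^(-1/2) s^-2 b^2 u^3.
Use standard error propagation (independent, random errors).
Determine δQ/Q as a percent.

31.9%

Products/powers → add relative errors in quadrature, weighted by exponent:
  (3·δz/z)² = (3×0.0853)² = 0.0655;  (−½·δc/c)² = (-0.5×0.0844)² = 0.00178;  (-2·δs/s)² = (-2×0.0601)² = 0.0144;  (2·δb/b)² = (2×0.0510)² = 0.0104;  (3·δu/u)² = (3×0.0323)² = 0.00938
δQ/Q = √(0.101) = 0.319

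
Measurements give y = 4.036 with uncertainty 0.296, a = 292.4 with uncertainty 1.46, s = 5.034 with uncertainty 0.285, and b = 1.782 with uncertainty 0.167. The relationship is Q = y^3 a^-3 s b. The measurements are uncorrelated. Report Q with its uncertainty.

(2.359 ± 0.581) × 10^-5

Since Q is a product/quotient, work with relative uncertainties:
  (3·δy/y)² = (3×0.0733)² = 0.0484;  (-3·δa/a)² = (-3×0.00499)² = 0.000224;  (1·δs/s)² = (1×0.0566)² = 0.00321;  (1·δb/b)² = (1×0.0937)² = 0.00878
δQ/Q = √(0.0606) = 0.246
Q = 2.359e-05, so δQ = 0.246 × 2.359e-05 = 5.81e-06.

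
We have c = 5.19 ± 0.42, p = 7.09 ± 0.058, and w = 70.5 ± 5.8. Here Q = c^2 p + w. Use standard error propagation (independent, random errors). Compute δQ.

31.5

Let h = c^2·p = 191. δh/h = √((2·δc/c)² + (1·δp/p)²) = √(0.0262 + 6.69e-05) = 0.162, so δh = 30.9.
Q = h + w: δQ = √(δh² + δw²) = √(958 + 33.6) = 31.5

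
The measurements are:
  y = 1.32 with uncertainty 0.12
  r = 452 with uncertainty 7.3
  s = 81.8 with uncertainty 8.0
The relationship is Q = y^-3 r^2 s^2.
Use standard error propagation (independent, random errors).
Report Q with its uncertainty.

(5.94 ± 2.00) × 10^8

Q is a product of powers, so relative uncertainties combine in quadrature:
  (-3·δy/y)² = (-3×0.0909)² = 0.0744;  (2·δr/r)² = (2×0.0162)² = 0.00104;  (2·δs/s)² = (2×0.0978)² = 0.0383
δQ/Q = √(0.114) = 0.337
Q = 5.94e+08, so δQ = 0.337 × 5.94e+08 = 2e+08.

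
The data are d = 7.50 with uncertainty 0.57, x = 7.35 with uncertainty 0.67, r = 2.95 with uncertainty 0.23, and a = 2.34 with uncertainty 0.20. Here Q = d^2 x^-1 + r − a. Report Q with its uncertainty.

8.26 ± 1.39

Let p = d^2·x^-1 = 7.65. δp/p = √((2·δd/d)² + (-1·δx/x)²) = √(0.0231 + 0.00831) = 0.177, so δp = 1.36.
Q = p + r − a: δQ = √(δp² + δr² + δa²) = √(1.84 + 0.0529 + 0.0400) = 1.39
Q = 8.26.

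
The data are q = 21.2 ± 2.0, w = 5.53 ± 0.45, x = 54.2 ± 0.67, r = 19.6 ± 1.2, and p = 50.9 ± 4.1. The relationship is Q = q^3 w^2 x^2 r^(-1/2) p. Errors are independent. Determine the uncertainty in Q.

3.33e+09

Relative error in a monomial: (δQ/Q)² = Σ (nᵢ · δxᵢ/xᵢ)².
  (3·δq/q)² = (3×0.0943)² = 0.0801;  (2·δw/w)² = (2×0.0814)² = 0.0265;  (2·δx/x)² = (2×0.0124)² = 0.000611;  (−½·δr/r)² = (-0.5×0.0612)² = 0.000937;  (1·δp/p)² = (1×0.0806)² = 0.00649
δQ/Q = √(0.115) = 0.339
Q = 9.84e+09, so δQ = 0.339 × 9.84e+09 = 3.33e+09.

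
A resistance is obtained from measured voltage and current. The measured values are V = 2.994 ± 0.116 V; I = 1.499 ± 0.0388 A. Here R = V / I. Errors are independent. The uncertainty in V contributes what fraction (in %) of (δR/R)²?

(δR/R)² = (1·δV/V)² + (-1·δI/I)²
  V term: (1×0.0387)² = 0.00150
  I term: (-1×0.0259)² = 0.000670
Total = 0.00217. Share from V = 0.00150/0.00217 = 0.691.

69.1%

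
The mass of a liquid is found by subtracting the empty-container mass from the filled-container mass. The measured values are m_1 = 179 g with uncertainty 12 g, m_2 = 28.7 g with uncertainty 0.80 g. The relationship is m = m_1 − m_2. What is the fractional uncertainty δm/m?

Each term contributes (cᵢ δxᵢ)² to (δm)²:
  (δm_1)² = 144;  (δm_2)² = 0.640
δm = √(145) = 12.0 g
m = 150 g, so δm/m = 12.0/150 = 0.0800.

0.0800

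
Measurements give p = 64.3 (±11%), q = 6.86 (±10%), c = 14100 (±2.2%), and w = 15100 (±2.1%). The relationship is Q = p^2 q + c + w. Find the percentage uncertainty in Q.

Let h = p^2·q = 28400. δh/h = √((2·δp/p)² + (1·δq/q)²) = √(0.0484 + 0.0100) = 0.242, so δh = 6850.
Q = h + c + w: δQ = √(δh² + δc² + δw²) = √(4.7e+07 + 96200 + 1.01e+05) = 6870
Q = 57600, so δQ/Q = 6870/57600 = 0.119.

11.9%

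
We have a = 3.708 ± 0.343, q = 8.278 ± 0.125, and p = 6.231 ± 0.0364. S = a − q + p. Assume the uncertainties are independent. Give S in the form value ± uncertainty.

1.661 ± 0.367

For a sum/difference, combine absolute errors in quadrature:
  (δa)² = 0.118;  (δq)² = 0.0156;  (δp)² = 0.00132
δS = √(0.135) = 0.367
S = 1.661.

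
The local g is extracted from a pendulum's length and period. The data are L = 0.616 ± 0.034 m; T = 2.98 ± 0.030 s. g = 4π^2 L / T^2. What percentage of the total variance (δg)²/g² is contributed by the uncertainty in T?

(δg/g)² = (1·δL/L)² + (-2·δT/T)²
  L term: (1×0.0552)² = 0.00305
  T term: (-2×0.0101)² = 0.000405
Total = 0.00345. Share from T = 0.000405/0.00345 = 0.117.

11.7%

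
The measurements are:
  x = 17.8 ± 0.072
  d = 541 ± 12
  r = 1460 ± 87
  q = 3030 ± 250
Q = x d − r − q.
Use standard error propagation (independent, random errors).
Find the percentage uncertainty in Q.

6.66%

Let p = x·d = 9630. δp/p = √((1·δx/x)² + (1·δd/d)²) = √(1.64e-05 + 0.000492) = 0.0225, so δp = 217.
Q = p − r − q: δQ = √(δp² + δr² + δq²) = √(47100 + 7570 + 62500) = 342
Q = 5140, so δQ/Q = 342/5140 = 0.0666.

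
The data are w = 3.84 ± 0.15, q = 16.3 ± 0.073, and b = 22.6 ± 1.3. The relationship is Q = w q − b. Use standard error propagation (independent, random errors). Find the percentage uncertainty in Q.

Let p = w·q = 62.6. δp/p = √((1·δw/w)² + (1·δq/q)²) = √(0.00153 + 2.01e-05) = 0.0393, so δp = 2.46.
Q = p − b: δQ = √(δp² + δb²) = √(6.06 + 1.69) = 2.78
Q = 40.0, so δQ/Q = 2.78/40.0 = 0.0696.

6.96%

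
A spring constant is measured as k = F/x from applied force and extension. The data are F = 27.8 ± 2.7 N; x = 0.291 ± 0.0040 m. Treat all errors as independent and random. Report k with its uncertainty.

For a monomial k ∝ F, x^-1, fractional errors add in quadrature:
  (1·δF/F)² = (1×0.0971)² = 0.00943;  (-1·δx/x)² = (-1×0.0137)² = 0.000189
δk/k = √(0.00962) = 0.0981
k = 95.5 N/m, so δk = 0.0981 × 95.5 = 9.37 N/m.

95.5 ± 9.37 N/m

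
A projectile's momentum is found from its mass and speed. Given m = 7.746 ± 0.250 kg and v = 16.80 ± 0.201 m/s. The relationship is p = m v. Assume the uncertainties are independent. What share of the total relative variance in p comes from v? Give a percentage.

12.1%

(δp/p)² = (1·δm/m)² + (1·δv/v)²
  m term: (1×0.0323)² = 0.00104
  v term: (1×0.0120)² = 0.000143
Total = 0.00118. Share from v = 0.000143/0.00118 = 0.121.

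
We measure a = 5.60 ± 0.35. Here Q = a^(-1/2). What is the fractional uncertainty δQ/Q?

0.0312

For a monomial Q ∝ a^(-1/2), fractional errors add in quadrature:
  (−½·δa/a)² = (-0.5×0.0625)² = 0.000977
δQ/Q = √(0.000977) = 0.0312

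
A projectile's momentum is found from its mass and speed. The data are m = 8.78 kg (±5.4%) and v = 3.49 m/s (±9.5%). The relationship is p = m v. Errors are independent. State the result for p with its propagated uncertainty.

Each factor contributes (exponent × relative error)² to (δp/p)²:
  (1·δm/m)² = (1×0.0540)² = 0.00292;  (1·δv/v)² = (1×0.0950)² = 0.00903
δp/p = √(0.0119) = 0.109
p = 30.6 kg·m/s, so δp = 0.109 × 30.6 = 3.35 kg·m/s.

30.6 ± 3.35 kg·m/s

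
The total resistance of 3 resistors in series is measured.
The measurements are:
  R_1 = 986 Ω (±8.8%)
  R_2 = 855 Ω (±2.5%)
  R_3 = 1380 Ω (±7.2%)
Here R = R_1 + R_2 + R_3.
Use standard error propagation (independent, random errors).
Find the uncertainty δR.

R is a linear combination, so absolute uncertainties add in quadrature:
  (δR_1)² = 7530;  (δR_2)² = 457;  (δR_3)² = 9870
δR = √(17900) = 134 Ω

134 Ω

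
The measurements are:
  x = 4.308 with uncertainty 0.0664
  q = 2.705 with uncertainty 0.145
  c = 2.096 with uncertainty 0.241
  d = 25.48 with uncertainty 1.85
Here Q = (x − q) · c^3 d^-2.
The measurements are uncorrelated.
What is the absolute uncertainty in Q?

0.00880

Let u = x − q = 1.603. δu = √(δx² + δq²) = √(0.00441 + 0.0210) = 0.159, so δu/u = 0.0995.
Q is then a monomial in u, c, d:
δQ/Q = √((δu/u)² + (3·δc/c)² + (-2·δd/d)²) = √(0.00990 + 0.119 + 0.0211) = 0.387
Q = 0.02274, so δQ = 0.387 × 0.02274 = 0.00880.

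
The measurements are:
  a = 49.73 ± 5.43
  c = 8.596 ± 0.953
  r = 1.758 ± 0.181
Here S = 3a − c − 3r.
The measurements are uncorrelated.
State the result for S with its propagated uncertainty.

Absolute uncertainties add in quadrature for a linear combination:
  (3·δa)² = 265;  (δc)² = 0.908;  (3·δr)² = 0.295
δS = √(267) = 16.3
S = 135.3.

135.3 ± 16.3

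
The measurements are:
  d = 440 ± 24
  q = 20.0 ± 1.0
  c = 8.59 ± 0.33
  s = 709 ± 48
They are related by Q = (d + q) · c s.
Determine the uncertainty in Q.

Let u = d + q = 460. δu = √(δd² + δq²) = √(576 + 1.00) = 24.0, so δu/u = 0.0522.
Q is then a monomial in u, c, s:
δQ/Q = √((δu/u)² + (1·δc/c)² + (1·δs/s)²) = √(0.00273 + 0.00148 + 0.00458) = 0.0937
Q = 2.8e+06, so δQ = 0.0937 × 2.8e+06 = 2.63e+05.

2.63e+05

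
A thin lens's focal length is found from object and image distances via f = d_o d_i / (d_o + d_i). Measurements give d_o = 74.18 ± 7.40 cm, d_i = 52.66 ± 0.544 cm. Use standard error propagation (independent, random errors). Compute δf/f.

∂f/∂d_o = (d_i/(d_o+d_i))² = 0.172;  ∂f/∂d_i = (d_o/(d_o+d_i))² = 0.342
δf = √((∂f/∂d_o · δd_o)² + (∂f/∂d_i · δd_i)²) = √(1.63 + 0.0346) = 1.29 cm
f = 30.80 cm, so δf/f = 1.29/30.80 = 0.0419.

0.0419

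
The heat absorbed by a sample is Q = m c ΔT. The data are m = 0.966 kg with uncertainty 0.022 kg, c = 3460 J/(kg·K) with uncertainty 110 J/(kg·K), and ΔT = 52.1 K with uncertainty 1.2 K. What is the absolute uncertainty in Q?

7900 J

Since Q is a product/quotient, work with relative uncertainties:
  (1·δm/m)² = (1×0.0228)² = 0.000519;  (1·δc/c)² = (1×0.0318)² = 0.00101;  (1·δΔT/ΔT)² = (1×0.0230)² = 0.000531
δQ/Q = √(0.00206) = 0.0454
Q = 1.74e+05 J, so δQ = 0.0454 × 1.74e+05 = 7900 J.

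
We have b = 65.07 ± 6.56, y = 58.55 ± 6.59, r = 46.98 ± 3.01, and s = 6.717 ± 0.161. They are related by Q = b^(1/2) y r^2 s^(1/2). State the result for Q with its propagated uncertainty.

(2.702 ± 0.482) × 10^6

Since Q is a product/quotient, work with relative uncertainties:
  (½·δb/b)² = (0.5×0.101)² = 0.00254;  (1·δy/y)² = (1×0.113)² = 0.0127;  (2·δr/r)² = (2×0.0641)² = 0.0164;  (½·δs/s)² = (0.5×0.0240)² = 0.000144
δQ/Q = √(0.0318) = 0.178
Q = 2.702e+06, so δQ = 0.178 × 2.702e+06 = 4.82e+05.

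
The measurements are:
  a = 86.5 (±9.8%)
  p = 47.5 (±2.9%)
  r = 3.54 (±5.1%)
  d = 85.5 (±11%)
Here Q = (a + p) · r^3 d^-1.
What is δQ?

13.8

Let u = a + p = 134. δu = √(δa² + δp²) = √(71.9 + 1.90) = 8.59, so δu/u = 0.0641.
Q is then a monomial in u, r, d:
δQ/Q = √((δu/u)² + (3·δr/r)² + (-1·δd/d)²) = √(0.00411 + 0.0234 + 0.0121) = 0.199
Q = 69.5, so δQ = 0.199 × 69.5 = 13.8.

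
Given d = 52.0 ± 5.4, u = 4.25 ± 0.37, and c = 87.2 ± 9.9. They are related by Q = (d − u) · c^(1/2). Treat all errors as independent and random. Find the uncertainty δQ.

Let w = d − u = 47.8. δw = √(δd² + δu²) = √(29.2 + 0.137) = 5.41, so δw/w = 0.113.
Q is then a monomial in w, c:
δQ/Q = √((δw/w)² + (½·δc/c)²) = √(0.0128 + 0.00322) = 0.127
Q = 446, so δQ = 0.127 × 446 = 56.5.

56.5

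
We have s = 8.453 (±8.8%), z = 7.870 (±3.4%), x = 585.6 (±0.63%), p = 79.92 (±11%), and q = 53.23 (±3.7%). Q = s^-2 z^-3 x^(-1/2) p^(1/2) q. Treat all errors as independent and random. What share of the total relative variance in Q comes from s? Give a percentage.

67.7%

(δQ/Q)² = (-2·δs/s)² + (-3·δz/z)² + (−½·δx/x)² + (½·δp/p)² + (1·δq/q)²
  s term: (-2×0.0880)² = 0.0310
  z term: (-3×0.0340)² = 0.0104
  x term: (-0.5×0.00630)² = 9.92e-06
  p term: (0.5×0.110)² = 0.00302
  q term: (1×0.0370)² = 0.00137
Total = 0.0458. Share from s = 0.0310/0.0458 = 0.677.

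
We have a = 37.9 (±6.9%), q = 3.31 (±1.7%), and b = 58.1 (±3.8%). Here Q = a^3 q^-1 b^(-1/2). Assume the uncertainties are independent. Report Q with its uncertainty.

2160 ± 450

Q is a product of powers, so relative uncertainties combine in quadrature:
  (3·δa/a)² = (3×0.0690)² = 0.0428;  (-1·δq/q)² = (-1×0.0170)² = 0.000289;  (−½·δb/b)² = (-0.5×0.0380)² = 0.000361
δQ/Q = √(0.0435) = 0.209
Q = 2160, so δQ = 0.209 × 2160 = 450.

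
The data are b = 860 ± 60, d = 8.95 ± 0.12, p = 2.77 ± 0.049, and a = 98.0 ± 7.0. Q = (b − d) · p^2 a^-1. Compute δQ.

Let u = b − d = 851. δu = √(δb² + δd²) = √(3600 + 0.0144) = 60.0, so δu/u = 0.0705.
Q is then a monomial in u, p, a:
δQ/Q = √((δu/u)² + (2·δp/p)² + (-1·δa/a)²) = √(0.00497 + 0.00125 + 0.00510) = 0.106
Q = 66.6, so δQ = 0.106 × 66.6 = 7.09.

7.09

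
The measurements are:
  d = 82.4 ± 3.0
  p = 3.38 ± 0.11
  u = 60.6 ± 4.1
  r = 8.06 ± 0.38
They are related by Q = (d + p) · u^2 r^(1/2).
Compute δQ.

Let w = d + p = 85.8. δw = √(δd² + δp²) = √(9.00 + 0.0121) = 3.00, so δw/w = 0.0350.
Q is then a monomial in w, u, r:
δQ/Q = √((δw/w)² + (2·δu/u)² + (½·δr/r)²) = √(0.00122 + 0.0183 + 0.000556) = 0.142
Q = 8.94e+05, so δQ = 0.142 × 8.94e+05 = 1.27e+05.

1.27e+05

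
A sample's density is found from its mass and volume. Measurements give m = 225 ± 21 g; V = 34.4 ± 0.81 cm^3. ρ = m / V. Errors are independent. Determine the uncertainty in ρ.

ρ is a product of powers, so relative uncertainties combine in quadrature:
  (1·δm/m)² = (1×0.0933)² = 0.00871;  (-1·δV/V)² = (-1×0.0235)² = 0.000554
δρ/ρ = √(0.00927) = 0.0963
ρ = 6.54 g/cm^3, so δρ = 0.0963 × 6.54 = 0.630 g/cm^3.

0.630 g/cm^3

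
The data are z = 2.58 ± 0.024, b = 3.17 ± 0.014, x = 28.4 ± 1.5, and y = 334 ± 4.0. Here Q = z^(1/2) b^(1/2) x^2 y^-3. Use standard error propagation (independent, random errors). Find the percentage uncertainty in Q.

Products/powers → add relative errors in quadrature, weighted by exponent:
  (½·δz/z)² = (0.5×0.00930)² = 2.16e-05;  (½·δb/b)² = (0.5×0.00442)² = 4.88e-06;  (2·δx/x)² = (2×0.0528)² = 0.0112;  (-3·δy/y)² = (-3×0.0120)² = 0.00129
δQ/Q = √(0.0125) = 0.112

11.2%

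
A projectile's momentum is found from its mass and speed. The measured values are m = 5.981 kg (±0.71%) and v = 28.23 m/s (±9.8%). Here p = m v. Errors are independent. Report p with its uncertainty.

Each factor contributes (exponent × relative error)² to (δp/p)²:
  (1·δm/m)² = (1×0.00710)² = 5.04e-05;  (1·δv/v)² = (1×0.0980)² = 0.00960
δp/p = √(0.00965) = 0.0983
p = 168.8 kg·m/s, so δp = 0.0983 × 168.8 = 16.6 kg·m/s.

168.8 ± 16.6 kg·m/s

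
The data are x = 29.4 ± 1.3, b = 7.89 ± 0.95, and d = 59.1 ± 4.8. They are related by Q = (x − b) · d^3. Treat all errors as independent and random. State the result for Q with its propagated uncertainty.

(4.44 ± 1.13) × 10^6

Let u = x − b = 21.5. δu = √(δx² + δb²) = √(1.69 + 0.902) = 1.61, so δu/u = 0.0749.
Q is then a monomial in u, d:
δQ/Q = √((δu/u)² + (3·δd/d)²) = √(0.00560 + 0.0594) = 0.255
Q = 4.44e+06, so δQ = 0.255 × 4.44e+06 = 1.13e+06.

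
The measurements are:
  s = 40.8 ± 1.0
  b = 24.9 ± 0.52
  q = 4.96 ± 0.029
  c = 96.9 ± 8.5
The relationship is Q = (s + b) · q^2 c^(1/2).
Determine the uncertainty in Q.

772

Let u = s + b = 65.7. δu = √(δs² + δb²) = √(1.00 + 0.270) = 1.13, so δu/u = 0.0172.
Q is then a monomial in u, q, c:
δQ/Q = √((δu/u)² + (2·δq/q)² + (½·δc/c)²) = √(0.000294 + 0.000137 + 0.00192) = 0.0485
Q = 15900, so δQ = 0.0485 × 15900 = 772.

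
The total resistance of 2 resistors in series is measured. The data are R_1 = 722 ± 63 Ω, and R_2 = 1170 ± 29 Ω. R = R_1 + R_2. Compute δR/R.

0.0367

Sums and differences: (δR)² = Σ (cᵢ δxᵢ)².
  (δR_1)² = 3970;  (δR_2)² = 841
δR = √(4810) = 69.4 Ω
R = 1890 Ω, so δR/R = 69.4/1890 = 0.0367.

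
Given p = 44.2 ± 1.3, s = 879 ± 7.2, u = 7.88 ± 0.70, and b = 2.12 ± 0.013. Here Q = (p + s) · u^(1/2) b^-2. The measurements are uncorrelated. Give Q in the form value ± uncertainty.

577 ± 27.0

Let w = p + s = 923. δw = √(δp² + δs²) = √(1.69 + 51.8) = 7.32, so δw/w = 0.00793.
Q is then a monomial in w, u, b:
δQ/Q = √((δw/w)² + (½·δu/u)² + (-2·δb/b)²) = √(6.28e-05 + 0.00197 + 0.000150) = 0.0468
Q = 577, so δQ = 0.0468 × 577 = 27.0.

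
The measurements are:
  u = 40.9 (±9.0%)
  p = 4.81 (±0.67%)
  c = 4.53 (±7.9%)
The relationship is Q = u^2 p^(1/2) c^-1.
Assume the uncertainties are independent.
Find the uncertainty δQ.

159

Relative error in a monomial: (δQ/Q)² = Σ (nᵢ · δxᵢ/xᵢ)².
  (2·δu/u)² = (2×0.0900)² = 0.0324;  (½·δp/p)² = (0.5×0.00670)² = 1.12e-05;  (-1·δc/c)² = (-1×0.0790)² = 0.00624
δQ/Q = √(0.0387) = 0.197
Q = 810, so δQ = 0.197 × 810 = 159.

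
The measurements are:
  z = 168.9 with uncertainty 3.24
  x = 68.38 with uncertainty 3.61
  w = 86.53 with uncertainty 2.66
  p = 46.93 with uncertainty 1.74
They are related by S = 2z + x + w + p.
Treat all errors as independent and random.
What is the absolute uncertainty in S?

8.07

For a sum/difference, combine absolute errors in quadrature:
  (2·δz)² = 42.0;  (δx)² = 13.0;  (δw)² = 7.08;  (δp)² = 3.03
δS = √(65.1) = 8.07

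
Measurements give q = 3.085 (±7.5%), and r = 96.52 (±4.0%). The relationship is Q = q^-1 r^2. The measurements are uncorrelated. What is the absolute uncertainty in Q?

331

Since Q is a product/quotient, work with relative uncertainties:
  (-1·δq/q)² = (-1×0.0750)² = 0.00562;  (2·δr/r)² = (2×0.0400)² = 0.00640
δQ/Q = √(0.0120) = 0.110
Q = 3020, so δQ = 0.110 × 3020 = 331.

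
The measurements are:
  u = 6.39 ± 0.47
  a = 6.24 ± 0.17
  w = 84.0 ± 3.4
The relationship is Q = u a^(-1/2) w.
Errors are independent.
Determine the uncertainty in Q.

Q is a product of powers, so relative uncertainties combine in quadrature:
  (1·δu/u)² = (1×0.0736)² = 0.00541;  (−½·δa/a)² = (-0.5×0.0272)² = 0.000186;  (1·δw/w)² = (1×0.0405)² = 0.00164
δQ/Q = √(0.00723) = 0.0851
Q = 215, so δQ = 0.0851 × 215 = 18.3.

18.3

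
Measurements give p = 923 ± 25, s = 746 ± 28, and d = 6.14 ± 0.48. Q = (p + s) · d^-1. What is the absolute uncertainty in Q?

Let u = p + s = 1670. δu = √(δp² + δs²) = √(625 + 784) = 37.5, so δu/u = 0.0225.
Q is then a monomial in u, d:
δQ/Q = √((δu/u)² + (-1·δd/d)²) = √(0.000506 + 0.00611) = 0.0813
Q = 272, so δQ = 0.0813 × 272 = 22.1.

22.1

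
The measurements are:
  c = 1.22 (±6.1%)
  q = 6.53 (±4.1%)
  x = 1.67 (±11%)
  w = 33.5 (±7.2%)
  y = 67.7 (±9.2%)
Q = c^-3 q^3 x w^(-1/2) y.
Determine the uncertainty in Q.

For a monomial Q ∝ c^-3, q^3, x, w^(-1/2), y, fractional errors add in quadrature:
  (-3·δc/c)² = (-3×0.0610)² = 0.0335;  (3·δq/q)² = (3×0.0410)² = 0.0151;  (1·δx/x)² = (1×0.110)² = 0.0121;  (−½·δw/w)² = (-0.5×0.0720)² = 0.00130;  (1·δy/y)² = (1×0.0920)² = 0.00846
δQ/Q = √(0.0705) = 0.265
Q = 3000, so δQ = 0.265 × 3000 = 795.

795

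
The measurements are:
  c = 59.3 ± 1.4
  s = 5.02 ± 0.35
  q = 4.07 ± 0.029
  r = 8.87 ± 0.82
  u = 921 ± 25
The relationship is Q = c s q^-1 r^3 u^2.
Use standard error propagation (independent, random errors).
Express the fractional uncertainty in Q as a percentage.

29.2%

Each factor contributes (exponent × relative error)² to (δQ/Q)²:
  (1·δc/c)² = (1×0.0236)² = 0.000557;  (1·δs/s)² = (1×0.0697)² = 0.00486;  (-1·δq/q)² = (-1×0.00713)² = 5.08e-05;  (3·δr/r)² = (3×0.0924)² = 0.0769;  (2·δu/u)² = (2×0.0271)² = 0.00295
δQ/Q = √(0.0853) = 0.292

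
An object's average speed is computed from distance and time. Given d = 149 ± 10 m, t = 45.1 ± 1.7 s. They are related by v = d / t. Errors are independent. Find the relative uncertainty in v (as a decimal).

Since v is a product/quotient, work with relative uncertainties:
  (1·δd/d)² = (1×0.0671)² = 0.00450;  (-1·δt/t)² = (-1×0.0377)² = 0.00142
δv/v = √(0.00593) = 0.0770

0.0770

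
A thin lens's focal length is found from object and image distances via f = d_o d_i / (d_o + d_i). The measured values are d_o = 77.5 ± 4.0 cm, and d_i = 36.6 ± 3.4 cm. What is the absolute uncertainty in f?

∂f/∂d_o = (d_i/(d_o+d_i))² = 0.103;  ∂f/∂d_i = (d_o/(d_o+d_i))² = 0.461
δf = √((∂f/∂d_o · δd_o)² + (∂f/∂d_i · δd_i)²) = √(0.169 + 2.46) = 1.62 cm

1.62 cm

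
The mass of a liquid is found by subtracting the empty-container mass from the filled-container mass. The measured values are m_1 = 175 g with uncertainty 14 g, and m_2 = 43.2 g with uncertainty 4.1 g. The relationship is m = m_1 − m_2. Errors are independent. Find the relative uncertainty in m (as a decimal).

0.111

For a sum/difference, combine absolute errors in quadrature:
  (δm_1)² = 196;  (δm_2)² = 16.8
δm = √(213) = 14.6 g
m = 132 g, so δm/m = 14.6/132 = 0.111.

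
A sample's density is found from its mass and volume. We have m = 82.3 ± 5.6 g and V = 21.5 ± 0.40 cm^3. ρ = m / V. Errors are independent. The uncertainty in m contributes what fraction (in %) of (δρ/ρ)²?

93.0%

(δρ/ρ)² = (1·δm/m)² + (-1·δV/V)²
  m term: (1×0.0680)² = 0.00463
  V term: (-1×0.0186)² = 0.000346
Total = 0.00498. Share from m = 0.00463/0.00498 = 0.930.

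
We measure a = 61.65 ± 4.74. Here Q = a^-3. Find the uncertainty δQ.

Each factor contributes (exponent × relative error)² to (δQ/Q)²:
  (-3·δa/a)² = (-3×0.0769)² = 0.0532
δQ/Q = √(0.0532) = 0.231
Q = 4.268e-06, so δQ = 0.231 × 4.268e-06 = 9.84e-07.

9.84e-07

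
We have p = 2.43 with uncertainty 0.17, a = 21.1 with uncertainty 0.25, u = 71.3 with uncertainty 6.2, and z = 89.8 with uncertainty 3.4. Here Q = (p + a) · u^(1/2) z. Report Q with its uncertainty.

Let w = p + a = 23.5. δw = √(δp² + δa²) = √(0.0289 + 0.0625) = 0.302, so δw/w = 0.0128.
Q is then a monomial in w, u, z:
δQ/Q = √((δw/w)² + (½·δu/u)² + (1·δz/z)²) = √(0.000165 + 0.00189 + 0.00143) = 0.0591
Q = 17800, so δQ = 0.0591 × 17800 = 1050.

17800 ± 1050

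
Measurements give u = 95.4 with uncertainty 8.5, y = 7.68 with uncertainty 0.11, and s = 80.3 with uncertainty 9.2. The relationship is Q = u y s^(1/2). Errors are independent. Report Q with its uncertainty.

6570 ± 702

Relative error in a monomial: (δQ/Q)² = Σ (nᵢ · δxᵢ/xᵢ)².
  (1·δu/u)² = (1×0.0891)² = 0.00794;  (1·δy/y)² = (1×0.0143)² = 0.000205;  (½·δs/s)² = (0.5×0.115)² = 0.00328
δQ/Q = √(0.0114) = 0.107
Q = 6570, so δQ = 0.107 × 6570 = 702.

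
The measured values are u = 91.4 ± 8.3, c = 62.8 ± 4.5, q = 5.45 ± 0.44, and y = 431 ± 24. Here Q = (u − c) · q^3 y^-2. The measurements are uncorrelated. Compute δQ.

0.0106

Let w = u − c = 28.6. δw = √(δu² + δc²) = √(68.9 + 20.2) = 9.44, so δw/w = 0.330.
Q is then a monomial in w, q, y:
δQ/Q = √((δw/w)² + (3·δq/q)² + (-2·δy/y)²) = √(0.109 + 0.0587 + 0.0124) = 0.424
Q = 0.0249, so δQ = 0.424 × 0.0249 = 0.0106.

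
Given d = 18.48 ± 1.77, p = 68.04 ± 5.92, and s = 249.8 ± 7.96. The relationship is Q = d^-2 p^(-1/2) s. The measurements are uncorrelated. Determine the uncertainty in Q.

For a monomial Q ∝ d^-2, p^(-1/2), s, fractional errors add in quadrature:
  (-2·δd/d)² = (-2×0.0958)² = 0.0367;  (−½·δp/p)² = (-0.5×0.0870)² = 0.00189;  (1·δs/s)² = (1×0.0319)² = 0.00102
δQ/Q = √(0.0396) = 0.199
Q = 0.08868, so δQ = 0.199 × 0.08868 = 0.0176.

0.0176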